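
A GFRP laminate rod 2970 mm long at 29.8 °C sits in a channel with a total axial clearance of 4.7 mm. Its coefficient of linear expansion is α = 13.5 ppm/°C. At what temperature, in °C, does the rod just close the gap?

147 °C

α·L₀·ΔT = 4.7 mm ⇒ ΔT = 4.7 / (13.5×10⁻⁶ × 2970.0) = 117.2 K.
T = 29.8 + 117.2 = 147.0 °C.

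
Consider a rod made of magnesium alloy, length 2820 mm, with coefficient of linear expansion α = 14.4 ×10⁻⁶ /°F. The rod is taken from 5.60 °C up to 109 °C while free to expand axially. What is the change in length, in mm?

Convert α: 14.4×10⁻⁶/°F × (9/5) = 25.9×10⁻⁶/K.
ΔT = 109 − 5.60 = 103.4 K.
ΔL = α·L₀·ΔT = 25.9×10⁻⁶ × 2820 mm × 103.4 K = 7.56 mm.

7.56 mm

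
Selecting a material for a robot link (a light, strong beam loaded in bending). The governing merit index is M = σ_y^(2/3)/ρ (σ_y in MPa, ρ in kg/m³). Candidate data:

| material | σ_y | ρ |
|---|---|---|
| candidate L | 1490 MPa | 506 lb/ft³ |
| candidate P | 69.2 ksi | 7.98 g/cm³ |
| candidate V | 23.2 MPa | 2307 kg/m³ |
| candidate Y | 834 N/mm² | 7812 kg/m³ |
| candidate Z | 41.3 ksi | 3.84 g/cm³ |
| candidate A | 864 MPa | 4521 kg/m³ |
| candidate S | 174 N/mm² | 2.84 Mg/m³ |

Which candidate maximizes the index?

After converting to SI:
  candidate L: σ_y = 1490 MPa, ρ = 8105 kg/m³
  candidate P: σ_y = 477.1 MPa, ρ = 7980 kg/m³
  candidate V: σ_y = 23.20 MPa, ρ = 2307 kg/m³
  candidate Y: σ_y = 834.0 MPa, ρ = 7812 kg/m³
  candidate Z: σ_y = 284.8 MPa, ρ = 3840 kg/m³
  candidate A: σ_y = 864.0 MPa, ρ = 4521 kg/m³
  candidate S: σ_y = 174.0 MPa, ρ = 2840 kg/m³
  candidate A: M = 20.1×10⁻³
  candidate L: M = 16.1×10⁻³
  candidate Y: M = 11.3×10⁻³
  candidate Z: M = 11.3×10⁻³
  candidate S: M = 11.0×10⁻³
  candidate P: M = 7.65×10⁻³
  candidate V: M = 3.53×10⁻³
The maximum is for candidate A.

candidate A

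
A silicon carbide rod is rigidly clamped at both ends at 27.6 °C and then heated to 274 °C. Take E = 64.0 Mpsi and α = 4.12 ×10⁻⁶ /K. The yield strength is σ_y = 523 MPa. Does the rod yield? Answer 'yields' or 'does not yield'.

E = 64.0 Mpsi = 441.3 GPa.
ΔT = 246.4 K. Constrained thermal stress σ = E·α·ΔT = 441.3×10³ MPa × 4.12×10⁻⁶ × 246.4 = 448 MPa (compressive).
Compare to σ_y = 523 MPa: σ < σ_y, so it does not yield.

does not yield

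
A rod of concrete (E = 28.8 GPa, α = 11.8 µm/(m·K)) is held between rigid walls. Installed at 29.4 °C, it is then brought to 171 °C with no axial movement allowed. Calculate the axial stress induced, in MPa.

48.1 MPa

ΔT = 141.6 K. Constrained thermal stress σ = E·α·ΔT = 28.80×10³ MPa × 11.8×10⁻⁶ × 141.6 = 48.1 MPa (compressive).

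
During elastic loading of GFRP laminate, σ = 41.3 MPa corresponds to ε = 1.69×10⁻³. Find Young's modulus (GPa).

24.4 GPa

E = σ/ε = 41.3 MPa / 1.69×10⁻³ = 24440 MPa = 24.4 GPa.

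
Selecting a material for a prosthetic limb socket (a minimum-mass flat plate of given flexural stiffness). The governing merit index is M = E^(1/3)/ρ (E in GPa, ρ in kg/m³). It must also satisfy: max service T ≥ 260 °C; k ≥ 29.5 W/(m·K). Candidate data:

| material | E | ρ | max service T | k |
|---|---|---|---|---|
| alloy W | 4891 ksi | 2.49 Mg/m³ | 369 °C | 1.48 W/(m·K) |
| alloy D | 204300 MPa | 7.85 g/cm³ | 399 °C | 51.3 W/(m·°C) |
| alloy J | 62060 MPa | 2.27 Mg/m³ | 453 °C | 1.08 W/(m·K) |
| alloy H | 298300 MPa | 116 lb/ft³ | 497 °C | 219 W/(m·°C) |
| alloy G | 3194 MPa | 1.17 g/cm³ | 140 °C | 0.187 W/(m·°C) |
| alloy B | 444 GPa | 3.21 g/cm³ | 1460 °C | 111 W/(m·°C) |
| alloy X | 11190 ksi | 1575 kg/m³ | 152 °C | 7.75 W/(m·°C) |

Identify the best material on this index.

Screen on constraints: max service T ≥ 260 °C; k ≥ 29.5 W/(m·K). Survivors: alloy D, alloy H, alloy B.
Convert each candidate to consistent units, then evaluate M:
  alloy D: E = 204.3 GPa, ρ = 7850 kg/m³
  alloy H: E = 298.3 GPa, ρ = 1858 kg/m³
  alloy B: E = 444.0 GPa, ρ = 3210 kg/m³
  alloy H: M = 3.60×10⁻³
  alloy B: M = 2.38×10⁻³
  alloy D: M = 0.750×10⁻³
Alloy H ranks first.

alloy H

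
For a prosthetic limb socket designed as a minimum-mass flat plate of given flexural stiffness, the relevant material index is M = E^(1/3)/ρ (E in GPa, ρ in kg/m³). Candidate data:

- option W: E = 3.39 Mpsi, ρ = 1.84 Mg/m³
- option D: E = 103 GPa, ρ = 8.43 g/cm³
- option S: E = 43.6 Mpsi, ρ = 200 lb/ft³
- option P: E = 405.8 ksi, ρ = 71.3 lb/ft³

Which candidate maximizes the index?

After converting to SI:
  option W: E = 23.37 GPa, ρ = 1840 kg/m³
  option D: E = 103.0 GPa, ρ = 8430 kg/m³
  option S: E = 300.6 GPa, ρ = 3204 kg/m³
  option P: E = 2.798 GPa, ρ = 1142 kg/m³
  option S: M = 2.09×10⁻³
  option W: M = 1.55×10⁻³
  option P: M = 1.23×10⁻³
  option D: M = 0.556×10⁻³
The maximum is for option S.

option S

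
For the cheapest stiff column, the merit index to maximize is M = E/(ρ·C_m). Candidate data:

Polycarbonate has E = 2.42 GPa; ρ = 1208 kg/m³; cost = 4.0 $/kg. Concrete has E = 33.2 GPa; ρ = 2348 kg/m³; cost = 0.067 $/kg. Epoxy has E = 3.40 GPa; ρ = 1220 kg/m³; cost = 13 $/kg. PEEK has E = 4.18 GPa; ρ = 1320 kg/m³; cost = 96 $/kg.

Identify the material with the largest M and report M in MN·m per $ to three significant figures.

Evaluate M for each candidate:
  concrete: M = 211 MN·m per $
  polycarbonate: M = 0.501 MN·m per $
  epoxy: M = 0.214 MN·m per $
  PEEK: M = 0.0330 MN·m per $
Concrete ranks first.

concrete, M = 211 MN·m per $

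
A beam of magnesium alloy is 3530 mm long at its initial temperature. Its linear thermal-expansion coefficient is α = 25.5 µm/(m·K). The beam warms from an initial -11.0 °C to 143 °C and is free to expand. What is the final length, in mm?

3543.9 mm

ΔT = 143 − (-11.0) = 154.0 K.
ΔL = α·L₀·ΔT = 25.5×10⁻⁶ × 3530 mm × 154.0 K = 13.9 mm.
L = L₀ + ΔL = 3530 + 13.9 = 3543.9 mm.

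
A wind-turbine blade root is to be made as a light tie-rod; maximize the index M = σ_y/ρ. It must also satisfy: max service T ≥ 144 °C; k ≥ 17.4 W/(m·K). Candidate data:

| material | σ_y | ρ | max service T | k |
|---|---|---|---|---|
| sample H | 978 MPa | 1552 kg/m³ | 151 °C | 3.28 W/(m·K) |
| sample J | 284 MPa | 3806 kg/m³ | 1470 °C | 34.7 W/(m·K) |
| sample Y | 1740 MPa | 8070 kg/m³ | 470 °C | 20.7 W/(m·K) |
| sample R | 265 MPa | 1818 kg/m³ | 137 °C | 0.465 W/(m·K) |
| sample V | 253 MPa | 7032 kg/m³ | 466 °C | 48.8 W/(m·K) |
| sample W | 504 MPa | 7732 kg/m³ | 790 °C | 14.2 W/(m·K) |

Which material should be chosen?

Screen on constraints: max service T ≥ 144 °C; k ≥ 17.4 W/(m·K). Survivors: sample J, sample Y, sample V.
Evaluate M for each candidate:
  sample Y: M = 216 kN·m/kg
  sample J: M = 74.6 kN·m/kg
  sample V: M = 36.0 kN·m/kg
The maximum is for sample Y.

sample Y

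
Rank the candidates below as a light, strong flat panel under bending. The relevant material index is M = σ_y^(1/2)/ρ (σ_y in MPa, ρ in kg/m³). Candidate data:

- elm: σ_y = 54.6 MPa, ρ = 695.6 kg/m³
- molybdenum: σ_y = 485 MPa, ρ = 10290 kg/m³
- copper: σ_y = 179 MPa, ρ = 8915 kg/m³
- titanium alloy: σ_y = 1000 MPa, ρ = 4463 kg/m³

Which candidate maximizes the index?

Evaluate M for each candidate:
  elm: M = 10.6×10⁻³
  titanium alloy: M = 7.09×10⁻³
  molybdenum: M = 2.14×10⁻³
  copper: M = 1.50×10⁻³
Elm ranks first.

elm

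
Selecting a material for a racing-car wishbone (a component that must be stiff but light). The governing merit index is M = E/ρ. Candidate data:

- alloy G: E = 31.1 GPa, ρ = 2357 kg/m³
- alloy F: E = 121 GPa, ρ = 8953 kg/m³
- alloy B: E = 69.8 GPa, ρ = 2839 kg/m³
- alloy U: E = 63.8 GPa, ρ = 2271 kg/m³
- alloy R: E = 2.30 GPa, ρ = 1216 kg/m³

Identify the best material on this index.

alloy U

Evaluate M for each candidate:
  alloy U: M = 28.1 MN·m/kg
  alloy B: M = 24.6 MN·m/kg
  alloy F: M = 13.5 MN·m/kg
  alloy G: M = 13.2 MN·m/kg
  alloy R: M = 1.89 MN·m/kg
Highest index: alloy U.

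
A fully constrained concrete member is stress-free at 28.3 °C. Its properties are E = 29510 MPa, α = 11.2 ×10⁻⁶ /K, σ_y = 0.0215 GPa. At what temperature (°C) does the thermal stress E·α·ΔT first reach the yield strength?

93.4 °C

E = 29510 MPa = 29.51 GPa.
σ_y = 0.0215 GPa = 21.50 MPa.
E·α·ΔT = 21.50 MPa ⇒ ΔT = 21.50 / (29.51×10³ × 11.2×10⁻⁶) = 65.05 K.
T = 28.3 + 65.05 = 93.35 °C.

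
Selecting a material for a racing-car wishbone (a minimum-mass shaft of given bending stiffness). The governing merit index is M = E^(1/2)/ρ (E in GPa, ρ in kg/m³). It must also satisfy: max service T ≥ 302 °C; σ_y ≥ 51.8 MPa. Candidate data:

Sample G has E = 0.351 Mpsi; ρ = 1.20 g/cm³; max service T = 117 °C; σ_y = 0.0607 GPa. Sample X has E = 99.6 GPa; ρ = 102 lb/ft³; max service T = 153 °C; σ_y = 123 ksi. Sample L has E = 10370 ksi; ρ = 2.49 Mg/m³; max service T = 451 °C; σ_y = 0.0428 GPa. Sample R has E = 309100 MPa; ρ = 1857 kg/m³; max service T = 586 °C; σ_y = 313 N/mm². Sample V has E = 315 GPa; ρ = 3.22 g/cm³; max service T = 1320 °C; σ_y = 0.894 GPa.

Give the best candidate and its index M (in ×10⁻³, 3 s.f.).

sample R, M = 9.47×10⁻³

Screen on constraints: max service T ≥ 302 °C; σ_y ≥ 51.8 MPa. Survivors: sample R, sample V.
After converting to SI:
  sample R: E = 309.1 GPa, ρ = 1857 kg/m³
  sample V: E = 315.0 GPa, ρ = 3220 kg/m³
  sample R: M = 9.47×10⁻³
  sample V: M = 5.51×10⁻³
Sample R ranks first.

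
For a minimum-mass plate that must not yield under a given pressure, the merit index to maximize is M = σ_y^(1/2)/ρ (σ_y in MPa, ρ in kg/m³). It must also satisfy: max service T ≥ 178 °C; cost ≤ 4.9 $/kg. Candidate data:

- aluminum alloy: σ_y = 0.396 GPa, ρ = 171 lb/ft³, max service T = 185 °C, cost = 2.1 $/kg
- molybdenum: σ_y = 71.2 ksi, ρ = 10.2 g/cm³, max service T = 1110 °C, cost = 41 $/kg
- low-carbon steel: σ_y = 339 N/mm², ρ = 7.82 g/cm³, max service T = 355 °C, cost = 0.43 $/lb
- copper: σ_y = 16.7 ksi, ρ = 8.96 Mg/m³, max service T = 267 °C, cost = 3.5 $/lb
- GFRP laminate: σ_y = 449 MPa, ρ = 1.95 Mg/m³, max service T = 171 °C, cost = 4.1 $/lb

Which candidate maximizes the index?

Screen on constraints: max service T ≥ 178 °C; cost ≤ 4.9 $/kg. Survivors: aluminum alloy, low-carbon steel.
Normalizing units and computing the index:
  aluminum alloy: σ_y = 396.0 MPa, ρ = 2739 kg/m³
  low-carbon steel: σ_y = 339.0 MPa, ρ = 7820 kg/m³
  aluminum alloy: M = 7.26×10⁻³
  low-carbon steel: M = 2.35×10⁻³
Aluminum alloy ranks first.

aluminum alloy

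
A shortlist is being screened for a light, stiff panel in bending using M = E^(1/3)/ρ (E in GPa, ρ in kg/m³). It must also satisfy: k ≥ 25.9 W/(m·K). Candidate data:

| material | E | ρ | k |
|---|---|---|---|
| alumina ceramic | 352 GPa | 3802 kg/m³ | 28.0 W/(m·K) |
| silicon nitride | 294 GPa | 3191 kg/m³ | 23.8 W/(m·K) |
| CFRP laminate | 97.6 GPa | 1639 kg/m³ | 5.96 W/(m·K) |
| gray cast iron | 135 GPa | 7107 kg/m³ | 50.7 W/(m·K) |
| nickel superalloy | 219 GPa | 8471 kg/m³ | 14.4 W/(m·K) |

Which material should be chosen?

alumina ceramic

Screen on constraints: k ≥ 25.9 W/(m·K). Survivors: alumina ceramic, gray cast iron.
Per-candidate index values:
  alumina ceramic: M = 1.86×10⁻³
  gray cast iron: M = 0.722×10⁻³
The maximum is for alumina ceramic.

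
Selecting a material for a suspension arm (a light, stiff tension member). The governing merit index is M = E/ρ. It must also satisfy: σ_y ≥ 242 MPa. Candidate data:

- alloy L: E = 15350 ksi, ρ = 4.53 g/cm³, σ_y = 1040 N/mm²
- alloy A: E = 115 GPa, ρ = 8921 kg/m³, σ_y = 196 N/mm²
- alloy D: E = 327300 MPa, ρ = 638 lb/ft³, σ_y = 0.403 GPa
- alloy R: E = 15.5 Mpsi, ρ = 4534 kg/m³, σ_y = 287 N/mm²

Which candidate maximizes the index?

alloy D

Screen on constraints: σ_y ≥ 242 MPa. Survivors: alloy L, alloy D, alloy R.
Putting every candidate on a common basis:
  alloy L: E = 105.8 GPa, ρ = 4530 kg/m³
  alloy D: E = 327.3 GPa, ρ = 10220 kg/m³
  alloy R: E = 106.9 GPa, ρ = 4534 kg/m³
  alloy D: M = 32.0 MN·m/kg
  alloy R: M = 23.6 MN·m/kg
  alloy L: M = 23.4 MN·m/kg
Alloy D has the largest M.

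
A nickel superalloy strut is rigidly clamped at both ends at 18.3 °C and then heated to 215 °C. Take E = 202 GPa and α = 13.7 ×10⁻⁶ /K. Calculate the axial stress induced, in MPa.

544 MPa

ΔT = 196.7 K. Constrained thermal stress σ = E·α·ΔT = 202.0×10³ MPa × 13.7×10⁻⁶ × 196.7 = 544 MPa (compressive).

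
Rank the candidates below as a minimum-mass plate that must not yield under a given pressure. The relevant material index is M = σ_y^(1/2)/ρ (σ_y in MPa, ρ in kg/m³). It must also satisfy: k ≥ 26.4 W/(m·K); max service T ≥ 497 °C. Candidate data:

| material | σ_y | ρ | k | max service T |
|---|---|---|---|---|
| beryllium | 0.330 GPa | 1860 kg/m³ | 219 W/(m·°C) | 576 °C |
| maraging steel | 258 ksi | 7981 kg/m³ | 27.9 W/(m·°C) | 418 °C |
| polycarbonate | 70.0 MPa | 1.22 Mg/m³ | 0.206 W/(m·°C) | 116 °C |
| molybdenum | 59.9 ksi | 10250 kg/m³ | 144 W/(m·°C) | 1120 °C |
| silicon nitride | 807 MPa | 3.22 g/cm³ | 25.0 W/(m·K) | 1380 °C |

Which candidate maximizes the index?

beryllium

Screen on constraints: k ≥ 26.4 W/(m·K); max service T ≥ 497 °C. Survivors: beryllium, molybdenum.
Putting every candidate on a common basis:
  beryllium: σ_y = 330.0 MPa, ρ = 1860 kg/m³
  molybdenum: σ_y = 413.0 MPa, ρ = 10250 kg/m³
  beryllium: M = 9.77×10⁻³
  molybdenum: M = 1.98×10⁻³
Highest index: beryllium.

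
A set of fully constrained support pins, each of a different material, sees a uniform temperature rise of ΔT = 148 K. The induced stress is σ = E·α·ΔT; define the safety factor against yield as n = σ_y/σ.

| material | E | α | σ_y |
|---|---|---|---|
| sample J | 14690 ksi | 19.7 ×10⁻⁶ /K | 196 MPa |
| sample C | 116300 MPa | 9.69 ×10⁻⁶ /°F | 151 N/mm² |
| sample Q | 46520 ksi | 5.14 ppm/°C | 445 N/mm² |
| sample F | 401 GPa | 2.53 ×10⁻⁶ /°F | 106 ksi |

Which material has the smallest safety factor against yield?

sample C

Per material, after unit conversion:
  sample J: E = 101.3, α = 19.7, σ_y = 196.0 → σ = 295 MPa, n = 0.664
  sample C: E = 116.3, α = 17.4, σ_y = 151.0 → σ = 300 MPa, n = 0.503
  sample Q: E = 320.7, α = 5.14, σ_y = 445.0 → σ = 244 MPa, n = 1.82
  sample F: E = 401.0, α = 4.55, σ_y = 730.8 → σ = 270 MPa, n = 2.70
Sample C has the lowest safety factor, n = 0.503.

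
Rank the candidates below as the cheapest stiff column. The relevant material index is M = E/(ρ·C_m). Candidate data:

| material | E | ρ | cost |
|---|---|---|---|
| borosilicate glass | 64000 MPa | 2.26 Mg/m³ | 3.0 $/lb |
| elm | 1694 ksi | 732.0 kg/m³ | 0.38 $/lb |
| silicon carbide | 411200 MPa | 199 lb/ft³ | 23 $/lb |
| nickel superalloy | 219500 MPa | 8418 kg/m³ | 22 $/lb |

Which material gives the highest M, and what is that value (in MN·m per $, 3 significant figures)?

In SI units:
  borosilicate glass: E = 64.00 GPa, ρ = 2260 kg/m³, cost = 6.614 $/kg
  elm: E = 11.68 GPa, ρ = 732.0 kg/m³, cost = 0.8377 $/kg
  silicon carbide: E = 411.2 GPa, ρ = 3188 kg/m³, cost = 50.71 $/kg
  nickel superalloy: E = 219.5 GPa, ρ = 8418 kg/m³, cost = 48.50 $/kg
  elm: M = 19.0 MN·m per $
  borosilicate glass: M = 4.28 MN·m per $
  silicon carbide: M = 2.54 MN·m per $
  nickel superalloy: M = 0.538 MN·m per $
Highest index: elm.

elm, M = 19.0 MN·m per $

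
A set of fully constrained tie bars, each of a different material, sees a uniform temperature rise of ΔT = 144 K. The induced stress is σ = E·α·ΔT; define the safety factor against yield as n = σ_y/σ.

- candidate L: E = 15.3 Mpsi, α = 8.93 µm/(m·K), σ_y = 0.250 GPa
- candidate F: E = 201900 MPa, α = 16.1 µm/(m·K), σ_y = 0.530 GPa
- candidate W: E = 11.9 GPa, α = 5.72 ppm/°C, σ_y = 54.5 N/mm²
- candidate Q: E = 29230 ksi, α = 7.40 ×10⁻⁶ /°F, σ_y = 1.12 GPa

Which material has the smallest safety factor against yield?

With everything in SI (GPa, ×10⁻⁶/K, MPa):
  candidate L: E = 105.5, α = 8.93, σ_y = 250.0 → σ = 136 MPa, n = 1.84
  candidate F: E = 201.9, α = 16.1, σ_y = 530.0 → σ = 468 MPa, n = 1.13
  candidate W: E = 11.90, α = 5.72, σ_y = 54.50 → σ = 9.80 MPa, n = 5.56
  candidate Q: E = 201.5, α = 13.3, σ_y = 1120 → σ = 387 MPa, n = 2.90
Smallest n: candidate F with n = 1.13.

candidate F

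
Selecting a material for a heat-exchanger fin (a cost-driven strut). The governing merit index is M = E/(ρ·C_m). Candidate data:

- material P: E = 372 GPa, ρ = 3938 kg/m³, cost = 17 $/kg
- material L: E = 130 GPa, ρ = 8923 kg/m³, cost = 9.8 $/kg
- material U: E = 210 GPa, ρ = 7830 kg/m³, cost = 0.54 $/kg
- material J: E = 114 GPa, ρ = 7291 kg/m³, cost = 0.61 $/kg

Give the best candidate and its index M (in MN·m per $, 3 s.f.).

Computing M directly (units already consistent):
  material U: M = 49.7 MN·m per $
  material J: M = 25.6 MN·m per $
  material P: M = 5.56 MN·m per $
  material L: M = 1.49 MN·m per $
Highest index: material U.

material U, M = 49.7 MN·m per $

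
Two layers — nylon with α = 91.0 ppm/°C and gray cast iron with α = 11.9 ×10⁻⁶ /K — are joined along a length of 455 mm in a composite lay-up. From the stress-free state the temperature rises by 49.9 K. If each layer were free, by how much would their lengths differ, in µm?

1800 µm

Δα = |91.0 − 11.9|×10⁻⁶/K = 79.1×10⁻⁶/K.
ΔL_mismatch = Δα·L·ΔT = 79.1×10⁻⁶ × 455.0 mm × 49.9 K = 1800 µm.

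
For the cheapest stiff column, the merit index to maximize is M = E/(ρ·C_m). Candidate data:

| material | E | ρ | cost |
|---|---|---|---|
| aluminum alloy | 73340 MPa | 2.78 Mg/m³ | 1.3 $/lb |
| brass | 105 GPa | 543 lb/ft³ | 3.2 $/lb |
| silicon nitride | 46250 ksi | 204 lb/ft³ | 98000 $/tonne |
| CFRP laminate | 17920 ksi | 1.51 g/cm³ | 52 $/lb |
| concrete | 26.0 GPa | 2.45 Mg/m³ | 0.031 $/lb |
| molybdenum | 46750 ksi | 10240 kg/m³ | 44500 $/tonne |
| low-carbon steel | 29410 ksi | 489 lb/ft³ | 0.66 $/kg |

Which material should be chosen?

After converting to SI:
  aluminum alloy: E = 73.34 GPa, ρ = 2780 kg/m³, cost = 2.866 $/kg
  brass: E = 105.0 GPa, ρ = 8698 kg/m³, cost = 7.055 $/kg
  silicon nitride: E = 318.9 GPa, ρ = 3268 kg/m³, cost = 98.00 $/kg
  CFRP laminate: E = 123.6 GPa, ρ = 1510 kg/m³, cost = 114.6 $/kg
  concrete: E = 26.00 GPa, ρ = 2450 kg/m³, cost = 0.06834 $/kg
  molybdenum: E = 322.3 GPa, ρ = 10240 kg/m³, cost = 44.50 $/kg
  low-carbon steel: E = 202.8 GPa, ρ = 7833 kg/m³, cost = 0.6600 $/kg
  concrete: M = 155 MN·m per $
  low-carbon steel: M = 39.2 MN·m per $
  aluminum alloy: M = 9.21 MN·m per $
  brass: M = 1.71 MN·m per $
  silicon nitride: M = 0.996 MN·m per $
  CFRP laminate: M = 0.714 MN·m per $
  molybdenum: M = 0.707 MN·m per $
Highest index: concrete.

concrete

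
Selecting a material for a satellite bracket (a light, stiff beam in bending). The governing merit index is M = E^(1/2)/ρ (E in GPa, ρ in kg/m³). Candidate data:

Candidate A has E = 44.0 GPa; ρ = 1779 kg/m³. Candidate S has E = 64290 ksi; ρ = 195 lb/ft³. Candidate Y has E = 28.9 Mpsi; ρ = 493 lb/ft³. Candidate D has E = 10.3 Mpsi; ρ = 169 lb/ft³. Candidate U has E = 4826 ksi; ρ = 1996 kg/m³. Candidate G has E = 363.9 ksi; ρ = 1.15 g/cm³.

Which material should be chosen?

After converting to SI:
  candidate A: E = 44.00 GPa, ρ = 1779 kg/m³
  candidate S: E = 443.3 GPa, ρ = 3124 kg/m³
  candidate Y: E = 199.3 GPa, ρ = 7897 kg/m³
  candidate D: E = 71.02 GPa, ρ = 2707 kg/m³
  candidate U: E = 33.27 GPa, ρ = 1996 kg/m³
  candidate G: E = 2.509 GPa, ρ = 1150 kg/m³
  candidate S: M = 6.74×10⁻³
  candidate A: M = 3.73×10⁻³
  candidate D: M = 3.11×10⁻³
  candidate U: M = 2.89×10⁻³
  candidate Y: M = 1.79×10⁻³
  candidate G: M = 1.38×10⁻³
Highest index: candidate S.

candidate S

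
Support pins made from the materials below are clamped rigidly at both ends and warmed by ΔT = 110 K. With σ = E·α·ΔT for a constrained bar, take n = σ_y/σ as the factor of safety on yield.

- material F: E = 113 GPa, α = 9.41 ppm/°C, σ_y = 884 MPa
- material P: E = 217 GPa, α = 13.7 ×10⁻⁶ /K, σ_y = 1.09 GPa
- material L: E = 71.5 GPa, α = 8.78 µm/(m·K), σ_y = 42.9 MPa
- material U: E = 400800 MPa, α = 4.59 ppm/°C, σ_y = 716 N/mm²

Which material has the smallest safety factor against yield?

material L

With everything in SI (GPa, ×10⁻⁶/K, MPa):
  material F: E = 113.0, α = 9.41, σ_y = 884.0 → σ = 117 MPa, n = 7.56
  material P: E = 217.0, α = 13.7, σ_y = 1090 → σ = 327 MPa, n = 3.33
  material L: E = 71.50, α = 8.78, σ_y = 42.90 → σ = 69.1 MPa, n = 0.621
  material U: E = 400.8, α = 4.59, σ_y = 716.0 → σ = 202 MPa, n = 3.54
Smallest n: material L with n = 0.621.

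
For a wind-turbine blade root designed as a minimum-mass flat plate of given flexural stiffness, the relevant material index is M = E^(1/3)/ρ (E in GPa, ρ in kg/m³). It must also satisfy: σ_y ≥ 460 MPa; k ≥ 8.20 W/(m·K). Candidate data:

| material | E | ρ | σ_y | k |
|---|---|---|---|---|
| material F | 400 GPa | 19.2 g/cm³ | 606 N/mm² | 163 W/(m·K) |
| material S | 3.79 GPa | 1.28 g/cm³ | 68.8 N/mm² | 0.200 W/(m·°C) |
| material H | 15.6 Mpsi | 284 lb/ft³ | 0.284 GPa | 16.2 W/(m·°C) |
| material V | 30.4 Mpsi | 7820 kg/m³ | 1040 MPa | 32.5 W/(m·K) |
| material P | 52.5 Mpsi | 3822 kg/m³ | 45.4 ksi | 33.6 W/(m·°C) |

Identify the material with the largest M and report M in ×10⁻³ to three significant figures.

Screen on constraints: σ_y ≥ 460 MPa; k ≥ 8.20 W/(m·K). Survivors: material F, material V.
After converting to SI:
  material F: E = 400.0 GPa, ρ = 19200 kg/m³
  material V: E = 209.6 GPa, ρ = 7820 kg/m³
  material V: M = 0.760×10⁻³
  material F: M = 0.384×10⁻³
The maximum is for material V.

material V, M = 0.760×10⁻³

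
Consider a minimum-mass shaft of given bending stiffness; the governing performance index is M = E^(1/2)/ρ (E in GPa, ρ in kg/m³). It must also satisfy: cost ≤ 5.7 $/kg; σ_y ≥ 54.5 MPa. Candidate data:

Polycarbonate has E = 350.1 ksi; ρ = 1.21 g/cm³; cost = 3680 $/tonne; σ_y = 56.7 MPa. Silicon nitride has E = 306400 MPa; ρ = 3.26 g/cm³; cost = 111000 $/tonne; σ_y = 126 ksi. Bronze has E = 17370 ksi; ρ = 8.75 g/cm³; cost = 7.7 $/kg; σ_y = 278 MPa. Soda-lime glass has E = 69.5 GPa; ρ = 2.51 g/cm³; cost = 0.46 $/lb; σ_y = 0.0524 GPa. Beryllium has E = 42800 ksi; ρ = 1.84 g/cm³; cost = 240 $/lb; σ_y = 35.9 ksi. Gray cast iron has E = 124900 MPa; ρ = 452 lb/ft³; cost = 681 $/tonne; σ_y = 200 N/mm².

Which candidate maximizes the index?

Screen on constraints: cost ≤ 5.7 $/kg; σ_y ≥ 54.5 MPa. Survivors: polycarbonate, gray cast iron.
Putting every candidate on a common basis:
  polycarbonate: E = 2.414 GPa, ρ = 1210 kg/m³
  gray cast iron: E = 124.9 GPa, ρ = 7240 kg/m³
  gray cast iron: M = 1.54×10⁻³
  polycarbonate: M = 1.28×10⁻³
Gray cast iron ranks first.

gray cast iron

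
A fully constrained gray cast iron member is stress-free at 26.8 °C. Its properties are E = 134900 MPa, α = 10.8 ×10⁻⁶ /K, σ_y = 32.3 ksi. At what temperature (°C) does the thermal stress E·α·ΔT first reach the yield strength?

E = 134900 MPa = 134.9 GPa.
σ_y = 32.3 ksi = 222.7 MPa.
E·α·ΔT = 222.7 MPa ⇒ ΔT = 222.7 / (134.9×10³ × 10.8×10⁻⁶) = 152.9 K.
T = 26.8 + 152.9 = 179.7 °C.

180 °C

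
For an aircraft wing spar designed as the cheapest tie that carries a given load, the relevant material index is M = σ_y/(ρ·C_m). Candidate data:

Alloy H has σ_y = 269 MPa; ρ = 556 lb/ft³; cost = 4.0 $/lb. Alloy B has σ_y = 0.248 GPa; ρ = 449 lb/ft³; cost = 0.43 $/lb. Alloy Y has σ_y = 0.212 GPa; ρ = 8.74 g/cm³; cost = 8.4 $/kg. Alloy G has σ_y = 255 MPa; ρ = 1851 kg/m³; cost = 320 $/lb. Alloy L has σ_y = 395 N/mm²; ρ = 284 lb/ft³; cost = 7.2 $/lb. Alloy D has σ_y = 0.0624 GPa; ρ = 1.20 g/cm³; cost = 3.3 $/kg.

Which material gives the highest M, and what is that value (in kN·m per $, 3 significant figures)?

Normalizing units and computing the index:
  alloy H: σ_y = 269.0 MPa, ρ = 8906 kg/m³, cost = 8.818 $/kg
  alloy B: σ_y = 248.0 MPa, ρ = 7192 kg/m³, cost = 0.9480 $/kg
  alloy Y: σ_y = 212.0 MPa, ρ = 8740 kg/m³, cost = 8.400 $/kg
  alloy G: σ_y = 255.0 MPa, ρ = 1851 kg/m³, cost = 705.5 $/kg
  alloy L: σ_y = 395.0 MPa, ρ = 4549 kg/m³, cost = 15.87 $/kg
  alloy D: σ_y = 62.40 MPa, ρ = 1200 kg/m³, cost = 3.300 $/kg
  alloy B: M = 36.4 kN·m per $
  alloy D: M = 15.8 kN·m per $
  alloy L: M = 5.47 kN·m per $
  alloy H: M = 3.43 kN·m per $
  alloy Y: M = 2.89 kN·m per $
  alloy G: M = 0.195 kN·m per $
Alloy B ranks first.

alloy B, M = 36.4 kN·m per $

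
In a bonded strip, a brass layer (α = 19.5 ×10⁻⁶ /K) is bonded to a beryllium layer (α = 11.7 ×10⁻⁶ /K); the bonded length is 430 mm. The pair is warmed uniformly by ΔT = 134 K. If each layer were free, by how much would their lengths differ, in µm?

449 µm

Δα = |19.5 − 11.7|×10⁻⁶/K = 7.80×10⁻⁶/K.
ΔL_mismatch = Δα·L·ΔT = 7.80×10⁻⁶ × 430.0 mm × 134.0 K = 449 µm.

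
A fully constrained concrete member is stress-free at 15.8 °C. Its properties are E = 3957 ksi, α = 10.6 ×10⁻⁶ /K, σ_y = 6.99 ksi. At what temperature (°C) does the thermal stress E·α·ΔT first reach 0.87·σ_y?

E = 3957 ksi = 27.28 GPa.
σ_y = 6.99 ksi = 48.19 MPa.
E·α·ΔT = 41.93 MPa ⇒ ΔT = 41.93 / (27.28×10³ × 10.6×10⁻⁶) = 145.0 K.
T = 15.8 + 145.0 = 160.8 °C.

161 °C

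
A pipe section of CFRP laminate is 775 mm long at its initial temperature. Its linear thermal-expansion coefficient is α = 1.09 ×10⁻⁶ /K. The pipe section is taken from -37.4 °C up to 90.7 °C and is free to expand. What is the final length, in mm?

775.11 mm

ΔT = 90.7 − (-37.4) = 128.1 K.
ΔL = α·L₀·ΔT = 1.09×10⁻⁶ × 775 mm × 128.1 K = 0.108 mm.
L = L₀ + ΔL = 775 + 0.108 = 775.11 mm.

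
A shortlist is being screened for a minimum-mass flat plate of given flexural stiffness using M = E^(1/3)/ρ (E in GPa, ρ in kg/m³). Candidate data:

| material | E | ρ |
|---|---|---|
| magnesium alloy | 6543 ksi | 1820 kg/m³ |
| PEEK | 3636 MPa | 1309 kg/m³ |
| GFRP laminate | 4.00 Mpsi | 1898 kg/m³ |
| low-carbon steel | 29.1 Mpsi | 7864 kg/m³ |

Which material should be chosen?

magnesium alloy

Putting every candidate on a common basis:
  magnesium alloy: E = 45.11 GPa, ρ = 1820 kg/m³
  PEEK: E = 3.636 GPa, ρ = 1309 kg/m³
  GFRP laminate: E = 27.58 GPa, ρ = 1898 kg/m³
  low-carbon steel: E = 200.6 GPa, ρ = 7864 kg/m³
  magnesium alloy: M = 1.96×10⁻³
  GFRP laminate: M = 1.59×10⁻³
  PEEK: M = 1.17×10⁻³
  low-carbon steel: M = 0.744×10⁻³
Magnesium alloy has the largest M.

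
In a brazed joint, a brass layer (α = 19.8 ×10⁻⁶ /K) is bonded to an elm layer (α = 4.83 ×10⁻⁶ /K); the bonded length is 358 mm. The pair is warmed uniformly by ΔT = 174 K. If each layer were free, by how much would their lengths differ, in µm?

Δα = |19.8 − 4.83|×10⁻⁶/K = 15.0×10⁻⁶/K.
ΔL_mismatch = Δα·L·ΔT = 15.0×10⁻⁶ × 358.0 mm × 174.0 K = 933 µm.

933 µm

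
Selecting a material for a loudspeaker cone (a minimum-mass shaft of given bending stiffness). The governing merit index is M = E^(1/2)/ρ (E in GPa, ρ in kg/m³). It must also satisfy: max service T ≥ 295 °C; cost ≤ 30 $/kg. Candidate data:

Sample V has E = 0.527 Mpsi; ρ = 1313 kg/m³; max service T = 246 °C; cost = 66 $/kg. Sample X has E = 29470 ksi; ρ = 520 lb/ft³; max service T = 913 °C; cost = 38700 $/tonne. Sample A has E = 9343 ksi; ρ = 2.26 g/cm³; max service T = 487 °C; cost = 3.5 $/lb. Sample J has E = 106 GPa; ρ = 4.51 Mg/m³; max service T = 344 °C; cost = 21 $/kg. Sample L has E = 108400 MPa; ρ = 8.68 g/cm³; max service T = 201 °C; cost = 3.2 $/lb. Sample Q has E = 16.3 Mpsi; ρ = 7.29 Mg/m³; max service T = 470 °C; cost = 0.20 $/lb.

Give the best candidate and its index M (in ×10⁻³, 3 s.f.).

Screen on constraints: max service T ≥ 295 °C; cost ≤ 30 $/kg. Survivors: sample A, sample J, sample Q.
Putting every candidate on a common basis:
  sample A: E = 64.42 GPa, ρ = 2260 kg/m³
  sample J: E = 106.0 GPa, ρ = 4510 kg/m³
  sample Q: E = 112.4 GPa, ρ = 7290 kg/m³
  sample A: M = 3.55×10⁻³
  sample J: M = 2.28×10⁻³
  sample Q: M = 1.45×10⁻³
Highest index: sample A.

sample A, M = 3.55×10⁻³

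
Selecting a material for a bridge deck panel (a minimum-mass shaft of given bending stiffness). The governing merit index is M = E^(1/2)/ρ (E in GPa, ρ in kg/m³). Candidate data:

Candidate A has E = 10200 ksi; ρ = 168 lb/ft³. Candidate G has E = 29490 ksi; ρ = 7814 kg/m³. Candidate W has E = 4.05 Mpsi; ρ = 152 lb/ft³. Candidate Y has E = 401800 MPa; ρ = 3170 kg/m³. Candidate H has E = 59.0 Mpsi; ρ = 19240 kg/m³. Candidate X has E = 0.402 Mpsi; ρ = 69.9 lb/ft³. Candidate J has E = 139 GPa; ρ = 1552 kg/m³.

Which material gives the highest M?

candidate J

Convert each candidate to consistent units, then evaluate M:
  candidate A: E = 70.33 GPa, ρ = 2691 kg/m³
  candidate G: E = 203.3 GPa, ρ = 7814 kg/m³
  candidate W: E = 27.92 GPa, ρ = 2435 kg/m³
  candidate Y: E = 401.8 GPa, ρ = 3170 kg/m³
  candidate H: E = 406.8 GPa, ρ = 19240 kg/m³
  candidate X: E = 2.772 GPa, ρ = 1120 kg/m³
  candidate J: E = 139.0 GPa, ρ = 1552 kg/m³
  candidate J: M = 7.60×10⁻³
  candidate Y: M = 6.32×10⁻³
  candidate A: M = 3.12×10⁻³
  candidate W: M = 2.17×10⁻³
  candidate G: M = 1.82×10⁻³
  candidate X: M = 1.49×10⁻³
  candidate H: M = 1.05×10⁻³
Candidate J ranks first.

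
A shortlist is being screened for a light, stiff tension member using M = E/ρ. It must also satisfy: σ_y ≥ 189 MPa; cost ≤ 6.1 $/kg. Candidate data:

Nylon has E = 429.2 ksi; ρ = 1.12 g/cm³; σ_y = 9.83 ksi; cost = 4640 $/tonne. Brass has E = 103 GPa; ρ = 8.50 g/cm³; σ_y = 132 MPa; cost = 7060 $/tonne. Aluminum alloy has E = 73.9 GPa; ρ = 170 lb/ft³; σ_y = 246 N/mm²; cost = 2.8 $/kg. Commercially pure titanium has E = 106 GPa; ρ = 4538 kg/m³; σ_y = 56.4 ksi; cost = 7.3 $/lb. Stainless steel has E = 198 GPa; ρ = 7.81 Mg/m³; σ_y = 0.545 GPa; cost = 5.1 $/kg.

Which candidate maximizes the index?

aluminum alloy

Screen on constraints: σ_y ≥ 189 MPa; cost ≤ 6.1 $/kg. Survivors: aluminum alloy, stainless steel.
After converting to SI:
  aluminum alloy: E = 73.90 GPa, ρ = 2723 kg/m³
  stainless steel: E = 198.0 GPa, ρ = 7810 kg/m³
  aluminum alloy: M = 27.1 MN·m/kg
  stainless steel: M = 25.4 MN·m/kg
Aluminum alloy has the largest M.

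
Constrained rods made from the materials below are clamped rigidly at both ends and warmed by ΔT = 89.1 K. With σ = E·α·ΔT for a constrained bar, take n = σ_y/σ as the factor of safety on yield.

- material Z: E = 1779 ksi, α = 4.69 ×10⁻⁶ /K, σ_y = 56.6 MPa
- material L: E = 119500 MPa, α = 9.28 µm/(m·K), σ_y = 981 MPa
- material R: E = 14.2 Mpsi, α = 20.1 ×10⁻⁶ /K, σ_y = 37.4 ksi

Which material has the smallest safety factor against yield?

material R

Converting E to GPa, α to ×10⁻⁶/K, σ_y to MPa, then σ and n for each:
  material Z: E = 12.27, α = 4.69, σ_y = 56.60 → σ = 5.13 MPa, n = 11.0
  material L: E = 119.5, α = 9.28, σ_y = 981.0 → σ = 98.8 MPa, n = 9.93
  material R: E = 97.91, α = 20.1, σ_y = 257.9 → σ = 175 MPa, n = 1.47
Smallest n: material R with n = 1.47.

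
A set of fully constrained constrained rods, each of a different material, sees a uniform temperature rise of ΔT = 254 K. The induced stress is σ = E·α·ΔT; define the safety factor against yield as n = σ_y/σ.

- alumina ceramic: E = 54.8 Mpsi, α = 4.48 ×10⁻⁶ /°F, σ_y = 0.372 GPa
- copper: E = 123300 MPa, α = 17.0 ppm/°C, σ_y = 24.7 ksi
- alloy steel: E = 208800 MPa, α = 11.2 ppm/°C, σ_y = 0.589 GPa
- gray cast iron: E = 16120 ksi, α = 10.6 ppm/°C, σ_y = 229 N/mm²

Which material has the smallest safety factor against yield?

Per material, after unit conversion:
  alumina ceramic: E = 377.8, α = 8.06, σ_y = 372.0 → σ = 774 MPa, n = 0.481
  copper: E = 123.3, α = 17.0, σ_y = 170.3 → σ = 532 MPa, n = 0.320
  alloy steel: E = 208.8, α = 11.2, σ_y = 589.0 → σ = 594 MPa, n = 0.992
  gray cast iron: E = 111.1, α = 10.6, σ_y = 229.0 → σ = 299 MPa, n = 0.765
Smallest n: copper with n = 0.320.

copper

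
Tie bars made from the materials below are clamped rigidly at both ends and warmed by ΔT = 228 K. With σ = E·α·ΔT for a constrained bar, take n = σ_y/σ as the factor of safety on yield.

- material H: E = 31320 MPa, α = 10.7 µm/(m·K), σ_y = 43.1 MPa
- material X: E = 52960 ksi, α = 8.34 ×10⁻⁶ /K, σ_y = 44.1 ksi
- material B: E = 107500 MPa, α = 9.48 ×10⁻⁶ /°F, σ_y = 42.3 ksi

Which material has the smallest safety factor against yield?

With everything in SI (GPa, ×10⁻⁶/K, MPa):
  material H: E = 31.32, α = 10.7, σ_y = 43.10 → σ = 76.4 MPa, n = 0.564
  material X: E = 365.1, α = 8.34, σ_y = 304.1 → σ = 694 MPa, n = 0.438
  material B: E = 107.5, α = 17.1, σ_y = 291.6 → σ = 418 MPa, n = 0.697
The minimum is material X at n = 0.438.

material X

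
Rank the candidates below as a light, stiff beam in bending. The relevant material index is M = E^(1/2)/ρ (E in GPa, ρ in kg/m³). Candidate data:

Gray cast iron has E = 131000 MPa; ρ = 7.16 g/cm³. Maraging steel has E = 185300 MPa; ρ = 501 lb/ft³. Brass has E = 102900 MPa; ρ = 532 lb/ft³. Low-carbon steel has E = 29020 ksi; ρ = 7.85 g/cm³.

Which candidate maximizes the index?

low-carbon steel

After converting to SI:
  gray cast iron: E = 131.0 GPa, ρ = 7160 kg/m³
  maraging steel: E = 185.3 GPa, ρ = 8025 kg/m³
  brass: E = 102.9 GPa, ρ = 8522 kg/m³
  low-carbon steel: E = 200.1 GPa, ρ = 7850 kg/m³
  low-carbon steel: M = 1.80×10⁻³
  maraging steel: M = 1.70×10⁻³
  gray cast iron: M = 1.60×10⁻³
  brass: M = 1.19×10⁻³
Highest index: low-carbon steel.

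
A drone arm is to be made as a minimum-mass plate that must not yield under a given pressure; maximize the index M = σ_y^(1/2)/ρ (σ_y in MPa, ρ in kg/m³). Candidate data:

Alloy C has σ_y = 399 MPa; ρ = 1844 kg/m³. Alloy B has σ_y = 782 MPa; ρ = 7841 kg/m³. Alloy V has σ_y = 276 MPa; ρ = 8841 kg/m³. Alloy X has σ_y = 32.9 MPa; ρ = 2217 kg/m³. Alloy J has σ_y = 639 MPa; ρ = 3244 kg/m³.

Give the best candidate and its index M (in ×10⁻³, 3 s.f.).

alloy C, M = 10.8×10⁻³

Computing M directly (units already consistent):
  alloy C: M = 10.8×10⁻³
  alloy J: M = 7.79×10⁻³
  alloy B: M = 3.57×10⁻³
  alloy X: M = 2.59×10⁻³
  alloy V: M = 1.88×10⁻³
Alloy C has the largest M.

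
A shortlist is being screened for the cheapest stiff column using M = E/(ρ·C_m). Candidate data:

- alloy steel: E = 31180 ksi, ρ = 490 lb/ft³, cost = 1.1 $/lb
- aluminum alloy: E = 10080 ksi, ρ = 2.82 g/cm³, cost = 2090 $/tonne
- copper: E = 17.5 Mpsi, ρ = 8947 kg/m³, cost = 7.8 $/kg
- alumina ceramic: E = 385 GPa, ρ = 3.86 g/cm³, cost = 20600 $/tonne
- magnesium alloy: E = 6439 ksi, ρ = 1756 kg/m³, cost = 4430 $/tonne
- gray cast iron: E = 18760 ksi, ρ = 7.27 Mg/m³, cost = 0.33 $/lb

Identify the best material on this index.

After converting to SI:
  alloy steel: E = 215.0 GPa, ρ = 7849 kg/m³, cost = 2.425 $/kg
  aluminum alloy: E = 69.50 GPa, ρ = 2820 kg/m³, cost = 2.090 $/kg
  copper: E = 120.7 GPa, ρ = 8947 kg/m³, cost = 7.800 $/kg
  alumina ceramic: E = 385.0 GPa, ρ = 3860 kg/m³, cost = 20.60 $/kg
  magnesium alloy: E = 44.40 GPa, ρ = 1756 kg/m³, cost = 4.430 $/kg
  gray cast iron: E = 129.3 GPa, ρ = 7270 kg/m³, cost = 0.7275 $/kg
  gray cast iron: M = 24.5 MN·m per $
  aluminum alloy: M = 11.8 MN·m per $
  alloy steel: M = 11.3 MN·m per $
  magnesium alloy: M = 5.71 MN·m per $
  alumina ceramic: M = 4.84 MN·m per $
  copper: M = 1.73 MN·m per $
The maximum is for gray cast iron.

gray cast iron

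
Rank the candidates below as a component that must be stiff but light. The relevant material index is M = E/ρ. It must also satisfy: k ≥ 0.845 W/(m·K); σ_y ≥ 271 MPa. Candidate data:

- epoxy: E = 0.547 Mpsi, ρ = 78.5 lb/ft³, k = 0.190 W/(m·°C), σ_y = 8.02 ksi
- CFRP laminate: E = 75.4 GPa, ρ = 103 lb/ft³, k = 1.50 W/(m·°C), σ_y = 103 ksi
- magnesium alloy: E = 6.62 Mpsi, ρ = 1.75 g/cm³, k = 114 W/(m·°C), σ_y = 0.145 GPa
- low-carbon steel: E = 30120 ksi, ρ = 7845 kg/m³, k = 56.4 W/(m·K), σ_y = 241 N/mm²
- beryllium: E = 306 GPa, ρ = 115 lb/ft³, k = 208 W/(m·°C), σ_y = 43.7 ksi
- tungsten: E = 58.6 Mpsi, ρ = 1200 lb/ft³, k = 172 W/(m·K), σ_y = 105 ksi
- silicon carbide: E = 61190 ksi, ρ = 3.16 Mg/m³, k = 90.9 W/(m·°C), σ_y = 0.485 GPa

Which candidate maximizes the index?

beryllium

Screen on constraints: k ≥ 0.845 W/(m·K); σ_y ≥ 271 MPa. Survivors: CFRP laminate, beryllium, tungsten, silicon carbide.
Putting every candidate on a common basis:
  CFRP laminate: E = 75.40 GPa, ρ = 1650 kg/m³
  beryllium: E = 306.0 GPa, ρ = 1842 kg/m³
  tungsten: E = 404.0 GPa, ρ = 19220 kg/m³
  silicon carbide: E = 421.9 GPa, ρ = 3160 kg/m³
  beryllium: M = 166 MN·m/kg
  silicon carbide: M = 134 MN·m/kg
  CFRP laminate: M = 45.7 MN·m/kg
  tungsten: M = 21.0 MN·m/kg
Highest index: beryllium.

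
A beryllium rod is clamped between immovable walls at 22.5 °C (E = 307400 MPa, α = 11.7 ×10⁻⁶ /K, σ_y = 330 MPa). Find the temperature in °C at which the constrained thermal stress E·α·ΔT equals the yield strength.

E = 307400 MPa = 307.4 GPa.
E·α·ΔT = 330.0 MPa ⇒ ΔT = 330.0 / (307.4×10³ × 11.7×10⁻⁶) = 91.75 K.
T = 22.5 + 91.75 = 114.3 °C.

114 °C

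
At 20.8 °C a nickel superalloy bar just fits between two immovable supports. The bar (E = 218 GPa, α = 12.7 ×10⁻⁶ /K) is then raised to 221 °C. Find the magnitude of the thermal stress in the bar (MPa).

554 MPa

ΔT = 200.2 K. Constrained thermal stress σ = E·α·ΔT = 218.0×10³ MPa × 12.7×10⁻⁶ × 200.2 = 554 MPa (compressive).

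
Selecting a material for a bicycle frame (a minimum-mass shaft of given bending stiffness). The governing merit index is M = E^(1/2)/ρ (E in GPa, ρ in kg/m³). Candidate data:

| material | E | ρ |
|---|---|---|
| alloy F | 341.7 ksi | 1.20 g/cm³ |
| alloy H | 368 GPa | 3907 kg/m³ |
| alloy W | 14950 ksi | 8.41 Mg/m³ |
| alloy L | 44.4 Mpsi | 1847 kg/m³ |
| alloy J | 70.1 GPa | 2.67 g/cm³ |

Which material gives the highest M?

Normalizing units and computing the index:
  alloy F: E = 2.356 GPa, ρ = 1200 kg/m³
  alloy H: E = 368.0 GPa, ρ = 3907 kg/m³
  alloy W: E = 103.1 GPa, ρ = 8410 kg/m³
  alloy L: E = 306.1 GPa, ρ = 1847 kg/m³
  alloy J: E = 70.10 GPa, ρ = 2670 kg/m³
  alloy L: M = 9.47×10⁻³
  alloy H: M = 4.91×10⁻³
  alloy J: M = 3.14×10⁻³
  alloy F: M = 1.28×10⁻³
  alloy W: M = 1.21×10⁻³
The maximum is for alloy L.

alloy L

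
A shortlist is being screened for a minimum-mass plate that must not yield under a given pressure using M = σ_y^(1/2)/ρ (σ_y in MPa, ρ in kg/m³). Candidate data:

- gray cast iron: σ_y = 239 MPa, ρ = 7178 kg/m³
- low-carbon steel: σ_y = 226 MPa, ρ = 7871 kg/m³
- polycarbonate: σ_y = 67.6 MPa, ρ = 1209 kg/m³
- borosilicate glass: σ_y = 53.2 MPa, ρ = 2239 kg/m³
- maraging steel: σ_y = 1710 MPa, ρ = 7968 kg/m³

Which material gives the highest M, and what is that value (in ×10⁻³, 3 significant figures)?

Computing M directly (units already consistent):
  polycarbonate: M = 6.80×10⁻³
  maraging steel: M = 5.19×10⁻³
  borosilicate glass: M = 3.26×10⁻³
  gray cast iron: M = 2.15×10⁻³
  low-carbon steel: M = 1.91×10⁻³
Highest index: polycarbonate.

polycarbonate, M = 6.80×10⁻³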